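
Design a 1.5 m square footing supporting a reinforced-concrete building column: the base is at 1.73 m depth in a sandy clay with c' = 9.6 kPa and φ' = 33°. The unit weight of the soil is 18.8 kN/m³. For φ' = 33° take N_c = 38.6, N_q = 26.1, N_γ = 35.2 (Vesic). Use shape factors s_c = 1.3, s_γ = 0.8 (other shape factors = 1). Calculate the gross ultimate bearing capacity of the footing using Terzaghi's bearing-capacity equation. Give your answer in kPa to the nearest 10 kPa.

q = γ·D_f = 18.8 × 1.73 = 32.524 kPa.
c·N_c·s_c = 9.6 × 38.6 × 1.3 = 481.73 kPa
q·N_q = 32.524 × 26.1 = 848.88 kPa
0.5·γ·B·N_γ·s_γ = 0.5 × 18.8 × 1.5 × 35.2 × 0.8 = 397.06 kPa
q_ult = 481.73 + 848.88 + 397.06 = 1727.7 kPa.

q_ult ≈ 1730 kPa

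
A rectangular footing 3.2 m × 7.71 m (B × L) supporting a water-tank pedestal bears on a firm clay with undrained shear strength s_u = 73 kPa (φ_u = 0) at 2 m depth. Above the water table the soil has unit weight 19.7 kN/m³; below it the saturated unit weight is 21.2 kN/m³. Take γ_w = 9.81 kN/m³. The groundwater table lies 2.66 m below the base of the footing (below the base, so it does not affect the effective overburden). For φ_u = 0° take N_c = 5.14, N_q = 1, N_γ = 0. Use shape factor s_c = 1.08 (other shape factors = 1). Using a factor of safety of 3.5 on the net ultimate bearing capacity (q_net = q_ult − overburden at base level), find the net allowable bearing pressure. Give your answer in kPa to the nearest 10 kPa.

q_all(net) ≈ 120 kPa

q = γ·D_f = 19.7 × 2 = 39.4 kPa.
c·N_c·s_c = 73 × 5.14 × 1.08 = 405.24 kPa
q·N_q = 39.4 × 1 = 39.4 kPa
q_ult = 405.24 + 39.4 = 444.64 kPa.
q_net = 444.64 − 39.4 = 405.24 kPa.
q_all(net) = 405.24 / 3.5 = 115.78 kPa.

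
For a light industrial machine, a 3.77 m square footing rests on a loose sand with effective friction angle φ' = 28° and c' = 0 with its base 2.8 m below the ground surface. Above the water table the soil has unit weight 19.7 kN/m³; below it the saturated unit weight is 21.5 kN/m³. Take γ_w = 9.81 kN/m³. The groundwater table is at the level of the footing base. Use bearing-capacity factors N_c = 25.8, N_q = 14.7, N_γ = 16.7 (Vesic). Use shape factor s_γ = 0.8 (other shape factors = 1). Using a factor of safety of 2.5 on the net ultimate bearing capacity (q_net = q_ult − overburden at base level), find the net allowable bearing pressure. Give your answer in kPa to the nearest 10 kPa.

q_all(net) ≈ 420 kPa

Effective surcharge at the founding depth q = γ·D_f = 19.7 × 2.8 = 55.16 kPa.
The water table coincides with the base, so in the self-weight term γ → γ' = 11.69 kN/m³.
q_ult = q·N_q + 0.5·γ·B·N_γ·s_γ
     = 55.16 × 14.7 + 0.5 × 11.69 × 3.77 × 16.7 × 0.8
     = 810.85 + 294.4 = 1105.2 kPa.
q_net = 1105.2 − 55.16 = 1050.1 kPa.
q_all(net) = 1050.1 / 2.5 = 420.04 kPa.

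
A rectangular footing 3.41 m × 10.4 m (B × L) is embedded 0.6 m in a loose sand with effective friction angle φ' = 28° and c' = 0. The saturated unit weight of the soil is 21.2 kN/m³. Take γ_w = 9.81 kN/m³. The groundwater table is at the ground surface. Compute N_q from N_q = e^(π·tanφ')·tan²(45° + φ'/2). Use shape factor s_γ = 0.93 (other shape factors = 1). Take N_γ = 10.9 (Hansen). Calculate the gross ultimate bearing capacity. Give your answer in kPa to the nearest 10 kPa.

tan28° = 0.5317, so N_q = e^(π×0.5317)·tan²(59°) = 5.314 × 2.77 = 14.72.
With the water table at the surface the whole profile is submerged: γ' = 21.2 − 9.81 = 11.39 kN/m³, so q = γ'·D_f = 6.834 kPa; the same γ' applies in the ½γBN_γ term.
q_ult = q·N_q + 0.5·γ·B·N_γ·s_γ
     = 6.834 × 14.72 + 0.5 × 11.39 × 3.41 × 10.9 × 0.93
     = 100.6 + 196.86 = 297.46 kPa.

q_ult ≈ 300 kPa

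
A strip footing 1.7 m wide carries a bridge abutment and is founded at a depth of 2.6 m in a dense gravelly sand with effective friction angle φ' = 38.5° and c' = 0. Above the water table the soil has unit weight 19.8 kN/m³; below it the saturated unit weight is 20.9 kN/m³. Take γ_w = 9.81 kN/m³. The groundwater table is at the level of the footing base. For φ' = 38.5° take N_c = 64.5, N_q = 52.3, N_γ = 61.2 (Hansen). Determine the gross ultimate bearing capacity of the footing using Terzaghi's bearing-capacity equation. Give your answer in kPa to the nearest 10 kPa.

q_ult ≈ 3270 kPa

q = γ·D_f = 19.8 × 2.6 = 51.48 kPa.
For the ½γBN_γ term take γ' = 20.9 − 9.81 = 11.09 kN/m³ (soil below base is submerged).
q·N_q = 51.48 × 52.3 = 2692.4 kPa
0.5·γ·B·N_γ = 0.5 × 11.09 × 1.7 × 61.2 = 576.9 kPa
q_ult = 2692.4 + 576.9 = 3269.3 kPa.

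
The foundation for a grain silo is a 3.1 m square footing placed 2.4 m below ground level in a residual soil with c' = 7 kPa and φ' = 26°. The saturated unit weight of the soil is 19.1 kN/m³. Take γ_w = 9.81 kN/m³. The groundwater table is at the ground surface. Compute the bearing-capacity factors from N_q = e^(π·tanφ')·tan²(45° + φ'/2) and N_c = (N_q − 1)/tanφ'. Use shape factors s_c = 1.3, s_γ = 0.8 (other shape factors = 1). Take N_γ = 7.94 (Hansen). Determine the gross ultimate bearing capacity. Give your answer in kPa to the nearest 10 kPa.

tan26° = 0.4877, so N_q = e^(π×0.4877)·tan²(58°) = 4.629 × 2.561 = 11.85.
N_c = (11.85 − 1)/tan26° = 22.25.
Water table at ground surface, so effective unit weight γ' = 19.1 − 9.81 = 9.29 kN/m³ is used throughout; overburden q = 9.29 × 2.4 = 22.296 kPa; the same γ' applies in the ½γBN_γ term.
Cohesion term c·N_c·s_c = 7 × 22.254 × 1.3 = 202.52 kPa; surcharge term q·N_q = 22.296 × 11.854 = 264.3 kPa; self-weight term 0.5·γ·B·N_γ·s_γ = 0.5 × 9.29 × 3.1 × 7.94 × 0.8 = 91.466 kPa.
q_ult = 202.52 + 264.3 + 91.466 = 558.28 kPa.

q_ult ≈ 560 kPa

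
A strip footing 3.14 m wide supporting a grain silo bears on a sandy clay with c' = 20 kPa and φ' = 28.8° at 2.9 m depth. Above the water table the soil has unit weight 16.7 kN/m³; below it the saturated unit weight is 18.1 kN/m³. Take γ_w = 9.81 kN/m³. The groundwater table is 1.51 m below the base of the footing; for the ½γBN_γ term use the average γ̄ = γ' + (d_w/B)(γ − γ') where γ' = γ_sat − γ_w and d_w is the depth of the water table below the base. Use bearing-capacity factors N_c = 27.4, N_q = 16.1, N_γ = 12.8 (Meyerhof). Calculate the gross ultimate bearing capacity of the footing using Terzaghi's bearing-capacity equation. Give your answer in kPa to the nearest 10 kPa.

q = γ·D_f = 16.7 × 2.9 = 48.43 kPa.
γ' = 8.29 kN/m³; averaging over the depth B below the base, γ̄ = γ' + (d_w/B)(γ − γ') = 12.334 kN/m³.
c·N_c = 20 × 27.4 = 548 kPa
q·N_q = 48.43 × 16.1 = 779.72 kPa
0.5·γ·B·N_γ = 0.5 × 12.334 × 3.14 × 12.8 = 247.87 kPa
q_ult = 548 + 779.72 + 247.87 = 1575.6 kPa.

q_ult ≈ 1580 kPa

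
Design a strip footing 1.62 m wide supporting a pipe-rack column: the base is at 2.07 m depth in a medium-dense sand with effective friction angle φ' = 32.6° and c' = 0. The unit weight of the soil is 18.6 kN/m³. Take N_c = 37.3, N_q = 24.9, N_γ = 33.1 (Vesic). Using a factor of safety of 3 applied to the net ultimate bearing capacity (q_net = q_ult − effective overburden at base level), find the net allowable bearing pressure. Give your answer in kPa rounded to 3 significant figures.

q_all(net) ≈ 473 kPa

Overburden at base level: q = 18.6 × 2.07 = 38.502 kPa.
Surcharge term q·N_q = 38.502 × 24.9 = 958.7 kPa; self-weight term 0.5·γ·B·N_γ = 0.5 × 18.6 × 1.62 × 33.1 = 498.68 kPa.
q_ult = 958.7 + 498.68 = 1457.4 kPa.
Net ultimate: q_net = 1457.4 − 38.502 = 1418.9 kPa.
q_all(net) = 1418.9 / 3 = 472.96 kPa.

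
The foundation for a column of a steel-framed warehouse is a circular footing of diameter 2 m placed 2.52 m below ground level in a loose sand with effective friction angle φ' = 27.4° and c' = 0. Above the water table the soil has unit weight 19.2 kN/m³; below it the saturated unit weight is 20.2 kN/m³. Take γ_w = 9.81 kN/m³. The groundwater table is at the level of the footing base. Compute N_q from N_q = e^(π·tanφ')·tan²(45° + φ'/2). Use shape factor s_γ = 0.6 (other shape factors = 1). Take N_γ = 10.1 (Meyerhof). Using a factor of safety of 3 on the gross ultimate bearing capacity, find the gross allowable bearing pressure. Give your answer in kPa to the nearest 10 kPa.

q_all ≈ 240 kPa

N_q = e^(π·tan27.4°)·tan²(58.7°) = 13.78.
Overburden at base level: q = 19.2 × 2.52 = 48.384 kPa.
Below the base the soil is submerged, so the ½γBN_γ term uses γ' = 20.2 − 9.81 = 10.39 kN/m³.
Surcharge term q·N_q = 48.384 × 13.785 = 666.97 kPa; self-weight term 0.5·γ·B·N_γ·s_γ = 0.5 × 10.39 × 2 × 10.1 × 0.6 = 62.963 kPa.
q_ult = 666.97 + 62.963 = 729.93 kPa.
q_all = 729.93 / 3 = 243.31 kPa.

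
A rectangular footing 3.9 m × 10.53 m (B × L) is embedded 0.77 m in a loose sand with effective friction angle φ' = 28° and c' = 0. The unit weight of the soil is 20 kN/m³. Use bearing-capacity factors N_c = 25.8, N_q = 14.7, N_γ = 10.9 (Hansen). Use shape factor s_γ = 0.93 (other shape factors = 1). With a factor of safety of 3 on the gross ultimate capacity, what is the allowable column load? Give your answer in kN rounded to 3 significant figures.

P_all ≈ 8510 kN

Overburden at base level: q = 20 × 0.77 = 15.4 kPa.
Surcharge term q·N_q = 15.4 × 14.7 = 226.38 kPa; self-weight term 0.5·γ·B·N_γ·s_γ = 0.5 × 20 × 3.9 × 10.9 × 0.93 = 395.34 kPa.
q_ult = 226.38 + 395.34 = 621.72 kPa.
Gross allowable pressure q_all = 621.72 / 3 = 207.24 kPa.
Footing area = 41.067 m², so allowable column load = 207.24 × 41.067 = 8510.8 kN.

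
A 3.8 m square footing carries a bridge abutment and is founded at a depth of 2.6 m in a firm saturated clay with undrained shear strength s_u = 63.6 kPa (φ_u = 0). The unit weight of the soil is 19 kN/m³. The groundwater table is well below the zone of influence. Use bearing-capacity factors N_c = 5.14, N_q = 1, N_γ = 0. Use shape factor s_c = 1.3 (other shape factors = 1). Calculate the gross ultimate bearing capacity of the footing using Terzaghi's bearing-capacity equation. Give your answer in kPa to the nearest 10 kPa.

q_ult ≈ 470 kPa

q = γ·D_f = 19 × 2.6 = 49.4 kPa.
c·N_c·s_c = 63.6 × 5.14 × 1.3 = 424.98 kPa
q·N_q = 49.4 × 1 = 49.4 kPa
q_ult = 424.98 + 49.4 = 474.38 kPa.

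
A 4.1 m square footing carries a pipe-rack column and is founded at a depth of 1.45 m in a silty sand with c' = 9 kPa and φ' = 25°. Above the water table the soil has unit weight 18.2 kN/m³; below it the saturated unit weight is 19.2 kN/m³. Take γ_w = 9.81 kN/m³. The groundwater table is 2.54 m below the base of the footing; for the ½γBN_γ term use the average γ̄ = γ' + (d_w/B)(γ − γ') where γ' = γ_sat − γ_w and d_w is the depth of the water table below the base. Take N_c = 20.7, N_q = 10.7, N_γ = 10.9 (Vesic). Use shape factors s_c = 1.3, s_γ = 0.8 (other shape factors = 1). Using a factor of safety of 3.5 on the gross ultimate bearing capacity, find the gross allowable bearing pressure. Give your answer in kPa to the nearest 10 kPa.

Overburden at base level: q = 18.2 × 1.45 = 26.39 kPa.
The water table is 2.54 m below the base (< B = 4.1 m), so the ½γBN_γ term uses γ̄ = γ' + (d_w/B)(γ − γ') = 9.39 + (2.54/4.1)(18.2 − 9.39) = 14.848 kN/m³.
Cohesion term c·N_c·s_c = 9 × 20.7 × 1.3 = 242.19 kPa; surcharge term q·N_q = 26.39 × 10.7 = 282.37 kPa; self-weight term 0.5·γ·B·N_γ·s_γ = 0.5 × 14.848 × 4.1 × 10.9 × 0.8 = 265.42 kPa.
q_ult = 242.19 + 282.37 + 265.42 = 789.98 kPa.
q_all = 789.98 / 3.5 = 225.71 kPa.

q_all ≈ 230 kPa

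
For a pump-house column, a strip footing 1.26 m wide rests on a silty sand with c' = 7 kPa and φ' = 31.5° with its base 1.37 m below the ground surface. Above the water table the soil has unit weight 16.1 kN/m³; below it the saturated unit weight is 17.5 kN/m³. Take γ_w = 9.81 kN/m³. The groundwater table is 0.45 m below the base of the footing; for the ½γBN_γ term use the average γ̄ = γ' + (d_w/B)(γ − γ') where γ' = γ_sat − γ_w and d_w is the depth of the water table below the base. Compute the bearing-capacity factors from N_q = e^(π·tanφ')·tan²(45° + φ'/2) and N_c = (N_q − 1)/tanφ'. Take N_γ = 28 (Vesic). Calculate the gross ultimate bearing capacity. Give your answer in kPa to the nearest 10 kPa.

q_ult ≈ 910 kPa

tan31.5° = 0.6128, so N_q = e^(π×0.6128)·tan²(60.75°) = 6.856 × 3.188 = 21.86.
N_c = (21.86 − 1)/tan31.5° = 34.04.
q = γ·D_f = 16.1 × 1.37 = 22.057 kPa.
γ' = 7.69 kN/m³; averaging over the depth B below the base, γ̄ = γ' + (d_w/B)(γ − γ') = 10.694 kN/m³.
c·N_c = 7 × 34.042 = 238.3 kPa
q·N_q = 22.057 × 21.861 = 482.19 kPa
0.5·γ·B·N_γ = 0.5 × 10.694 × 1.26 × 28 = 188.63 kPa
q_ult = 238.3 + 482.19 + 188.63 = 909.12 kPa.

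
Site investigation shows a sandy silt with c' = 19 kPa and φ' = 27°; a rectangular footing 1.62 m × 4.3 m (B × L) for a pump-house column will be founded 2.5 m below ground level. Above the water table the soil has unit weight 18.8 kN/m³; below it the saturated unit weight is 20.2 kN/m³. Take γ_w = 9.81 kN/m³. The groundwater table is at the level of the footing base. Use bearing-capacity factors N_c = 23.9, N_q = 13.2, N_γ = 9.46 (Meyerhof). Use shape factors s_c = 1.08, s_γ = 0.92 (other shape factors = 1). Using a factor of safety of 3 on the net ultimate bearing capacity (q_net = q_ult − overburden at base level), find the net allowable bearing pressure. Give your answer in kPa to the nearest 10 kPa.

q_all(net) ≈ 380 kPa

Effective surcharge at the founding depth q = γ·D_f = 18.8 × 2.5 = 47 kPa.
The water table coincides with the base, so in the self-weight term γ → γ' = 10.39 kN/m³.
q_ult = c·N_c·s_c + q·N_q + 0.5·γ·B·N_γ·s_γ
     = 19 × 23.9 × 1.08 + 47 × 13.2 + 0.5 × 10.39 × 1.62 × 9.46 × 0.92
     = 490.43 + 620.4 + 73.245 = 1184.1 kPa.
q_net = 1184.1 − 47 = 1137.1 kPa.
q_all(net) = 1137.1 / 3 = 379.02 kPa.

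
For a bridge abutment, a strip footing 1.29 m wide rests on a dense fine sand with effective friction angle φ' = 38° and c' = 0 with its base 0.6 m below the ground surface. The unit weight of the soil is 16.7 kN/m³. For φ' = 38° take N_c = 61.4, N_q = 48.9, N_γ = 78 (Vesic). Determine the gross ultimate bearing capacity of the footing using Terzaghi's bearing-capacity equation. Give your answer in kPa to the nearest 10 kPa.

q_ult ≈ 1330 kPa

Overburden at base level: q = 16.7 × 0.6 = 10.02 kPa.
Surcharge term q·N_q = 10.02 × 48.9 = 489.98 kPa; self-weight term 0.5·γ·B·N_γ = 0.5 × 16.7 × 1.29 × 78 = 840.18 kPa.
q_ult = 489.98 + 840.18 = 1330.2 kPa.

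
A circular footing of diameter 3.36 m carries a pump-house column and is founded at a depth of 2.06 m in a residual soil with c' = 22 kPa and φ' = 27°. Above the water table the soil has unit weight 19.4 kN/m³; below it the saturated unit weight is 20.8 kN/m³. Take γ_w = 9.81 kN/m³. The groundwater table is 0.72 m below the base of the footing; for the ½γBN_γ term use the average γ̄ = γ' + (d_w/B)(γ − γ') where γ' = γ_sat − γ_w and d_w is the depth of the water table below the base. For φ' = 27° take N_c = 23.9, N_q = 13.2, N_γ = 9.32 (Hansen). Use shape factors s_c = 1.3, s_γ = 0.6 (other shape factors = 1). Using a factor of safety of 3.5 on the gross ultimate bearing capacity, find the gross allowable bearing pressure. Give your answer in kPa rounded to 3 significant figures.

q_all ≈ 380 kPa

Overburden at base level: q = 19.4 × 2.06 = 39.964 kPa.
The water table is 0.72 m below the base (< B = 3.36 m), so the ½γBN_γ term uses γ̄ = γ' + (d_w/B)(γ − γ') = 10.99 + (0.72/3.36)(19.4 − 10.99) = 12.792 kN/m³.
Cohesion term c·N_c·s_c = 22 × 23.9 × 1.3 = 683.54 kPa; surcharge term q·N_q = 39.964 × 13.2 = 527.52 kPa; self-weight term 0.5·γ·B·N_γ·s_γ = 0.5 × 12.792 × 3.36 × 9.32 × 0.6 = 120.18 kPa.
q_ult = 683.54 + 527.52 + 120.18 = 1331.2 kPa.
q_all = 1331.2 / 3.5 = 380.35 kPa.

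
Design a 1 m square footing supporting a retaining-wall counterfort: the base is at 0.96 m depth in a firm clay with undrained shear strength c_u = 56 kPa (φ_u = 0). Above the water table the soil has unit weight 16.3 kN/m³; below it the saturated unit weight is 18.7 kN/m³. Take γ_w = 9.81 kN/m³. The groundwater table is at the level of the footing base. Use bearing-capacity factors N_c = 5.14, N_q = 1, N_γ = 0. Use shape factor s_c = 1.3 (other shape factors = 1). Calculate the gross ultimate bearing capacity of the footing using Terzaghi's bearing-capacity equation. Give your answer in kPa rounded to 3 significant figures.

q = γ·D_f = 16.3 × 0.96 = 15.648 kPa.
c·N_c·s_c = 56 × 5.14 × 1.3 = 374.19 kPa
q·N_q = 15.648 × 1 = 15.648 kPa
q_ult = 374.19 + 15.648 = 389.84 kPa.

q_ult ≈ 390 kPa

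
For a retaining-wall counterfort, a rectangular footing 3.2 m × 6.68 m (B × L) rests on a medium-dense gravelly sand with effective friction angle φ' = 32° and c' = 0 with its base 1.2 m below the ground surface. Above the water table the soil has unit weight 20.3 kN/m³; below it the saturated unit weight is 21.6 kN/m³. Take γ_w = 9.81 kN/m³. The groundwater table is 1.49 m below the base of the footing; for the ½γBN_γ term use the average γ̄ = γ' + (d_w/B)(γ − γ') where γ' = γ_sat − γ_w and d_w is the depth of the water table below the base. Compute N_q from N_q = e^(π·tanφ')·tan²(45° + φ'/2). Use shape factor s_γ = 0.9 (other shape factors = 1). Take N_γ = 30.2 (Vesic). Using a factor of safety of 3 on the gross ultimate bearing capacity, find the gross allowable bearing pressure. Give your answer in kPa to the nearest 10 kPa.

q_all ≈ 420 kPa

N_q = e^(π·tan32°)·tan²(61°) = 23.18.
Effective surcharge at the founding depth q = γ·D_f = 20.3 × 1.2 = 24.36 kPa.
With d_w = 1.49 m < B, γ̄ = 11.79 + (1.49/3.2) × (20.3 − 11.79) = 15.752 kN/m³.
q_ult = q·N_q + 0.5·γ·B·N_γ·s_γ
     = 24.36 × 23.177 + 0.5 × 15.752 × 3.2 × 30.2 × 0.9
     = 564.59 + 685.04 = 1249.6 kPa.
q_all = 1249.6 / 3 = 416.54 kPa.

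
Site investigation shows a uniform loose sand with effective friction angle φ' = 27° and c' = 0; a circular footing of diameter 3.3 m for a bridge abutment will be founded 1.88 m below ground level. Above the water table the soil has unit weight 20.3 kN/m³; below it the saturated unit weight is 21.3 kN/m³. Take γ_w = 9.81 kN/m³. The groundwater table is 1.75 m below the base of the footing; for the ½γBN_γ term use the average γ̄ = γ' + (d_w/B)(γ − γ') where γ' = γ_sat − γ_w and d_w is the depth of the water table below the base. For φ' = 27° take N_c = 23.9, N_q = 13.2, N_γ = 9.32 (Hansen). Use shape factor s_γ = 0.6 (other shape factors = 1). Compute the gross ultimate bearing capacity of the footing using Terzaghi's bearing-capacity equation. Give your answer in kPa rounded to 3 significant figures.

q_ult ≈ 653 kPa

q = γ·D_f = 20.3 × 1.88 = 38.164 kPa.
γ' = 11.49 kN/m³; averaging over the depth B below the base, γ̄ = γ' + (d_w/B)(γ − γ') = 16.162 kN/m³.
q·N_q = 38.164 × 13.2 = 503.76 kPa
0.5·γ·B·N_γ·s_γ = 0.5 × 16.162 × 3.3 × 9.32 × 0.6 = 149.12 kPa
q_ult = 503.76 + 149.12 = 652.89 kPa.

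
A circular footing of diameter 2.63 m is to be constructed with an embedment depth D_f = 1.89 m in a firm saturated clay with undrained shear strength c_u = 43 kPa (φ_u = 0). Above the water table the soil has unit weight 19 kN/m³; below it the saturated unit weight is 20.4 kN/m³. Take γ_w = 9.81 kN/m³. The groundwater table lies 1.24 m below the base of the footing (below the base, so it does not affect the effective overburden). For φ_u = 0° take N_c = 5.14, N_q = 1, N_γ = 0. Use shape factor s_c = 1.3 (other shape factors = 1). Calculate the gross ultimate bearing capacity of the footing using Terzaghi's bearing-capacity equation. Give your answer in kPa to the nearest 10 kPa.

q_ult ≈ 320 kPa

Overburden at base level: q = 19 × 1.89 = 35.91 kPa.
Cohesion term c·N_c·s_c = 43 × 5.14 × 1.3 = 287.33 kPa; surcharge term q·N_q = 35.91 × 1 = 35.91 kPa.
q_ult = 287.33 + 35.91 = 323.24 kPa.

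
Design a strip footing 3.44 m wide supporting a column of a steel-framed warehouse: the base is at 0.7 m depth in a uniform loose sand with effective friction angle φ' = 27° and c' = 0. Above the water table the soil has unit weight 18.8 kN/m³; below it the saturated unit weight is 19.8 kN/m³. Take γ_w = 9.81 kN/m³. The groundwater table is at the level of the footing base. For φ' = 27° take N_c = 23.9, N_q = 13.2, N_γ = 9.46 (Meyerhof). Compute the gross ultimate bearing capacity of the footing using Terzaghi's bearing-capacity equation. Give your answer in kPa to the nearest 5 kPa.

q = γ·D_f = 18.8 × 0.7 = 13.16 kPa.
For the ½γBN_γ term take γ' = 19.8 − 9.81 = 9.99 kN/m³ (soil below base is submerged).
q·N_q = 13.16 × 13.2 = 173.71 kPa
0.5·γ·B·N_γ = 0.5 × 9.99 × 3.44 × 9.46 = 162.55 kPa
q_ult = 173.71 + 162.55 = 336.26 kPa.

q_ult ≈ 335 kPa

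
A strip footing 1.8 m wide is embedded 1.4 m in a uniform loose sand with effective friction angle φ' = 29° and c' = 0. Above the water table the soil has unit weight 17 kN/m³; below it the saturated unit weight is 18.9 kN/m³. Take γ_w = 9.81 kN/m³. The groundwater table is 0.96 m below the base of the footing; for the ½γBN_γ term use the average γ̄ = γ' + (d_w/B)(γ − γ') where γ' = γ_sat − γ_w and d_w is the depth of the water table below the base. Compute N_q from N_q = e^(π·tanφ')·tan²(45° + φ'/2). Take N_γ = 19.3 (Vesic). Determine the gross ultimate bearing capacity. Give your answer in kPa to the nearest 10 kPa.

tan29° = 0.5543, so N_q = e^(π×0.5543)·tan²(59.5°) = 5.705 × 2.882 = 16.44.
q = γ·D_f = 17 × 1.4 = 23.8 kPa.
γ' = 9.09 kN/m³; averaging over the depth B below the base, γ̄ = γ' + (d_w/B)(γ − γ') = 13.309 kN/m³.
q·N_q = 23.8 × 16.443 = 391.35 kPa
0.5·γ·B·N_γ = 0.5 × 13.309 × 1.8 × 19.3 = 231.17 kPa
q_ult = 391.35 + 231.17 = 622.52 kPa.

q_ult ≈ 620 kPa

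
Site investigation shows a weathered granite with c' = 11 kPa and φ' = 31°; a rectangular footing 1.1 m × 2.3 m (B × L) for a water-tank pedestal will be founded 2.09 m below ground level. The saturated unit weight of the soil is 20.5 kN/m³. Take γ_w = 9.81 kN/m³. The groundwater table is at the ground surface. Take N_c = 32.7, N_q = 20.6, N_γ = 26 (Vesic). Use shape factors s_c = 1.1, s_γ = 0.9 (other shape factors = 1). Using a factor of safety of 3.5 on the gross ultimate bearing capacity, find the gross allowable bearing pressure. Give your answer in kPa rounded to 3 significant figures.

γ' = 20.5 − 9.81 = 10.69 kN/m³ (submerged throughout). q = 10.69 × 2.09 = 22.342 kPa; the same γ' applies in the ½γBN_γ term.
c·N_c·s_c = 11 × 32.7 × 1.1 = 395.67 kPa
q·N_q = 22.342 × 20.6 = 460.25 kPa
0.5·γ·B·N_γ·s_γ = 0.5 × 10.69 × 1.1 × 26 × 0.9 = 137.58 kPa
q_ult = 395.67 + 460.25 + 137.58 = 993.5 kPa.
q_all = 993.5 / 3.5 = 283.86 kPa.

q_all ≈ 284 kPa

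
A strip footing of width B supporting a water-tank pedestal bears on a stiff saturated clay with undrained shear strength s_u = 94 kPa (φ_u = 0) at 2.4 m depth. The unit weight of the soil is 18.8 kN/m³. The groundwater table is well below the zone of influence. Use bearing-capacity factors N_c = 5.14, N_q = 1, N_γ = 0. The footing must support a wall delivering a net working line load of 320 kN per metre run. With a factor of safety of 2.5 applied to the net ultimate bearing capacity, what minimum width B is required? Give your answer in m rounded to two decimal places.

B = 1.66 m

q = γ·D_f = 18.8 × 2.4 = 45.12 kPa.
c·N_c = 94 × 5.14 = 483.16 kPa
q·N_q = 45.12 × 1 = 45.12 kPa
q_ult = 483.16 + 45.12 = 528.28 kPa.
For φ = 0 the ½γBN_γ term vanishes, so q_ult is independent of B. q_net = 528.28 − 45.12 = 483.16 kPa; q_all(net) = 483.16/2.5 = 193.26 kPa.
Required width B = w / q_all(net) = 320 / 193.26 = 1.656 m.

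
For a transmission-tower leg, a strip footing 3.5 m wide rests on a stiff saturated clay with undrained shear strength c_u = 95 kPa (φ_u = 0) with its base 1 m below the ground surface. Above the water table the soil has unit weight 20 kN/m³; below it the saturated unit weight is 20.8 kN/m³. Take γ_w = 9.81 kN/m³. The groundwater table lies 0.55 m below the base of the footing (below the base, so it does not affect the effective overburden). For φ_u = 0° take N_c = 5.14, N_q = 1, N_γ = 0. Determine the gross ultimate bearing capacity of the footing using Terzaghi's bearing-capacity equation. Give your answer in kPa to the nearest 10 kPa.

Effective surcharge at the founding depth q = γ·D_f = 20 × 1 = 20 kPa.
q_ult = c·N_c + q·N_q
     = 95 × 5.14 + 20 × 1
     = 488.3 + 20 = 508.3 kPa.

q_ult ≈ 510 kPa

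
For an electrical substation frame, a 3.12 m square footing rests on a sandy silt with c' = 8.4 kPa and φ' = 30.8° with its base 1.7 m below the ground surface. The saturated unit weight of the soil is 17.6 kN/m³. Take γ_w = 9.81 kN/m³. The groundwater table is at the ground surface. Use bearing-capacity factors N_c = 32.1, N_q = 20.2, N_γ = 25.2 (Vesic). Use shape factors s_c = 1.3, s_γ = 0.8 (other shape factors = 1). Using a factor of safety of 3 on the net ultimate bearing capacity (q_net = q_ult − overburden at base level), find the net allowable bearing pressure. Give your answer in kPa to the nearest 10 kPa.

Water table at ground surface, so effective unit weight γ' = 17.6 − 9.81 = 7.79 kN/m³ is used throughout; overburden q = 7.79 × 1.7 = 13.243 kPa; the same γ' applies in the ½γBN_γ term.
Cohesion term c·N_c·s_c = 8.4 × 32.1 × 1.3 = 350.53 kPa; surcharge term q·N_q = 13.243 × 20.2 = 267.51 kPa; self-weight term 0.5·γ·B·N_γ·s_γ = 0.5 × 7.79 × 3.12 × 25.2 × 0.8 = 244.99 kPa.
q_ult = 350.53 + 267.51 + 244.99 = 863.03 kPa.
q_net = 863.03 − 13.243 = 849.79 kPa.
q_all(net) = 849.79 / 3 = 283.26 kPa.

q_all(net) ≈ 280 kPa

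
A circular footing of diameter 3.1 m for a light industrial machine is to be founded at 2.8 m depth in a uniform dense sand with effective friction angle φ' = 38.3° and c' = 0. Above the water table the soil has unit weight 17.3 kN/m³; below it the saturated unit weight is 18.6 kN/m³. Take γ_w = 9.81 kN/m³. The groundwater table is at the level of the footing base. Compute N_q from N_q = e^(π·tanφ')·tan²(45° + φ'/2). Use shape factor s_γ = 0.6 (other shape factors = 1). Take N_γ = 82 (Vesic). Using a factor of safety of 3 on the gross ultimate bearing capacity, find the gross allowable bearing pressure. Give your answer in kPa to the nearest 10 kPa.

N_q = e^(π·tan38.3°)·tan²(64.15°) = 50.93.
q = γ·D_f = 17.3 × 2.8 = 48.44 kPa.
For the ½γBN_γ term take γ' = 18.6 − 9.81 = 8.79 kN/m³ (soil below base is submerged).
q·N_q = 48.44 × 50.926 = 2466.9 kPa
0.5·γ·B·N_γ·s_γ = 0.5 × 8.79 × 3.1 × 82 × 0.6 = 670.33 kPa
q_ult = 2466.9 + 670.33 = 3137.2 kPa.
q_all = 3137.2 / 3 = 1045.7 kPa.

q_all ≈ 1050 kPa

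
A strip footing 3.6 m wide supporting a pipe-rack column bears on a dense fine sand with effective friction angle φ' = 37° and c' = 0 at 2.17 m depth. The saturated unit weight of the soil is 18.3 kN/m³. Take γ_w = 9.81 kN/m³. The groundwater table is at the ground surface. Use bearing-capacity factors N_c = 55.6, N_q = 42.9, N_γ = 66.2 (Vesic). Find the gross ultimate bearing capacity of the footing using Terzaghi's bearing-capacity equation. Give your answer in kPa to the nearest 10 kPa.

q_ult ≈ 1800 kPa

γ' = 18.3 − 9.81 = 8.49 kN/m³ (submerged throughout). q = 8.49 × 2.17 = 18.423 kPa; the same γ' applies in the ½γBN_γ term.
q·N_q = 18.423 × 42.9 = 790.36 kPa
0.5·γ·B·N_γ = 0.5 × 8.49 × 3.6 × 66.2 = 1011.7 kPa
q_ult = 790.36 + 1011.7 = 1802 kPa.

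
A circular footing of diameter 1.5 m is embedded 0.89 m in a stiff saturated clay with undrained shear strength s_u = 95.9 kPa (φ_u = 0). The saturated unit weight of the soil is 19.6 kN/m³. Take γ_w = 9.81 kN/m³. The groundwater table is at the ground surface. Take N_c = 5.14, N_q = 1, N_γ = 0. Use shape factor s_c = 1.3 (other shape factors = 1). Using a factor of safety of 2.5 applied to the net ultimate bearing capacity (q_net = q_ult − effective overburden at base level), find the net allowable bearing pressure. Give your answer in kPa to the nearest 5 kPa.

γ' = 19.6 − 9.81 = 9.79 kN/m³ (submerged throughout). q = 9.79 × 0.89 = 8.7131 kPa.
c·N_c·s_c = 95.9 × 5.14 × 1.3 = 640.8 kPa
q·N_q = 8.7131 × 1 = 8.7131 kPa
q_ult = 640.8 + 8.7131 = 649.52 kPa.
Net ultimate: q_net = 649.52 − 8.7131 = 640.8 kPa.
q_all(net) = 640.8 / 2.5 = 256.32 kPa.

q_all(net) ≈ 255 kPa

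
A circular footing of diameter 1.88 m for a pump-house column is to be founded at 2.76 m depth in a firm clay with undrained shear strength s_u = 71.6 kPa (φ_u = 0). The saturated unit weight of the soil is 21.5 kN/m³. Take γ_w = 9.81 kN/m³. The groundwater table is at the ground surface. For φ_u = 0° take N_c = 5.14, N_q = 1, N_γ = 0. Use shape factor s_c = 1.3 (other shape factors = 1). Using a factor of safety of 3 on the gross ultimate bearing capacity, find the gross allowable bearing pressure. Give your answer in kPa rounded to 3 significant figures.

γ' = 21.5 − 9.81 = 11.69 kN/m³ (submerged throughout). q = 11.69 × 2.76 = 32.264 kPa.
c·N_c·s_c = 71.6 × 5.14 × 1.3 = 478.43 kPa
q·N_q = 32.264 × 1 = 32.264 kPa
q_ult = 478.43 + 32.264 = 510.7 kPa.
q_all = 510.7 / 3 = 170.23 kPa.

q_all ≈ 170 kPa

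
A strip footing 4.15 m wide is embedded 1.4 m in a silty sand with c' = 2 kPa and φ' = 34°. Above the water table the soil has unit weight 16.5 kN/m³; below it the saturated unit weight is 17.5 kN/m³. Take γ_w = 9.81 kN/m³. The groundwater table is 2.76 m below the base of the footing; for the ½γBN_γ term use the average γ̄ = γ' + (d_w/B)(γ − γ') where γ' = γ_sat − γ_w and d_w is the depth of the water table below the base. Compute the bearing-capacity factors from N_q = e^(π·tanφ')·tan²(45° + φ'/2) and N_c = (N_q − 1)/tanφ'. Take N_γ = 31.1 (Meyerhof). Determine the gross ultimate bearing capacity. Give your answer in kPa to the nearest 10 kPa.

q_ult ≈ 1640 kPa

tan34° = 0.6745, so N_q = e^(π×0.6745)·tan²(62°) = 8.323 × 3.537 = 29.44.
N_c = (29.44 − 1)/tan34° = 42.16.
Effective surcharge at the founding depth q = γ·D_f = 16.5 × 1.4 = 23.1 kPa.
With d_w = 2.76 m < B, γ̄ = 7.69 + (2.76/4.15) × (16.5 − 7.69) = 13.549 kN/m³.
q_ult = c·N_c + q·N_q + 0.5·γ·B·N_γ
     = 2 × 42.164 + 23.1 × 29.44 + 0.5 × 13.549 × 4.15 × 31.1
     = 84.327 + 680.06 + 874.36 = 1638.7 kPa.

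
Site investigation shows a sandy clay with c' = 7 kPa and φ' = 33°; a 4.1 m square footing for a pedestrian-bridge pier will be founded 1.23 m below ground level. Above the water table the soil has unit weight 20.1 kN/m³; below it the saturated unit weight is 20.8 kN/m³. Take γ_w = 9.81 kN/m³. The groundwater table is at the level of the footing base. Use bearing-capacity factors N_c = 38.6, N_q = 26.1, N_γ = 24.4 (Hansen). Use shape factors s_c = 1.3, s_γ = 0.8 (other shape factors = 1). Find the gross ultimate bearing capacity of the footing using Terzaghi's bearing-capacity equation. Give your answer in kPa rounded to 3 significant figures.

q_ult ≈ 1440 kPa

q = γ·D_f = 20.1 × 1.23 = 24.723 kPa.
For the ½γBN_γ term take γ' = 20.8 − 9.81 = 10.99 kN/m³ (soil below base is submerged).
c·N_c·s_c = 7 × 38.6 × 1.3 = 351.26 kPa
q·N_q = 24.723 × 26.1 = 645.27 kPa
0.5·γ·B·N_γ·s_γ = 0.5 × 10.99 × 4.1 × 24.4 × 0.8 = 439.78 kPa
q_ult = 351.26 + 645.27 + 439.78 = 1436.3 kPa.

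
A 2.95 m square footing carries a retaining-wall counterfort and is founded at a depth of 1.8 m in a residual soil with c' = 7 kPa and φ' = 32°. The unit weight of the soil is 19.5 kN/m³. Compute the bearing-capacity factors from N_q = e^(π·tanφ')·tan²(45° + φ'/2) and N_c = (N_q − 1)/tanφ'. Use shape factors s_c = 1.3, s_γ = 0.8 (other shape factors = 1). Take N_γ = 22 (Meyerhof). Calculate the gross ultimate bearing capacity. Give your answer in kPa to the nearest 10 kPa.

tan32° = 0.6249, so N_q = e^(π×0.6249)·tan²(61°) = 7.121 × 3.255 = 23.18.
N_c = (23.18 − 1)/tan32° = 35.49.
Effective surcharge at the founding depth q = γ·D_f = 19.5 × 1.8 = 35.1 kPa.
q_ult = c·N_c·s_c + q·N_q + 0.5·γ·B·N_γ·s_γ
     = 7 × 35.49 × 1.3 + 35.1 × 23.177 + 0.5 × 19.5 × 2.95 × 22 × 0.8
     = 322.96 + 813.5 + 506.22 = 1642.7 kPa.

q_ult ≈ 1640 kPa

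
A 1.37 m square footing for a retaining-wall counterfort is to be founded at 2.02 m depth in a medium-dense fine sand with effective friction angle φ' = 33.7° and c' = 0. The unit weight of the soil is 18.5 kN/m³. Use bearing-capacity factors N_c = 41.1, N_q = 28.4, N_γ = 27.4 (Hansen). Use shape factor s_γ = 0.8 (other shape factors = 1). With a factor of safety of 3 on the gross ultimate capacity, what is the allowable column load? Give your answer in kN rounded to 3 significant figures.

P_all ≈ 838 kN

q = γ·D_f = 18.5 × 2.02 = 37.37 kPa.
q·N_q = 37.37 × 28.4 = 1061.3 kPa
0.5·γ·B·N_γ·s_γ = 0.5 × 18.5 × 1.37 × 27.4 × 0.8 = 277.78 kPa
q_ult = 1061.3 + 277.78 = 1339.1 kPa.
Gross allowable pressure q_all = 1339.1 / 3 = 446.36 kPa.
Footing area = 1.8769 m², so allowable column load = 446.36 × 1.8769 = 837.78 kN.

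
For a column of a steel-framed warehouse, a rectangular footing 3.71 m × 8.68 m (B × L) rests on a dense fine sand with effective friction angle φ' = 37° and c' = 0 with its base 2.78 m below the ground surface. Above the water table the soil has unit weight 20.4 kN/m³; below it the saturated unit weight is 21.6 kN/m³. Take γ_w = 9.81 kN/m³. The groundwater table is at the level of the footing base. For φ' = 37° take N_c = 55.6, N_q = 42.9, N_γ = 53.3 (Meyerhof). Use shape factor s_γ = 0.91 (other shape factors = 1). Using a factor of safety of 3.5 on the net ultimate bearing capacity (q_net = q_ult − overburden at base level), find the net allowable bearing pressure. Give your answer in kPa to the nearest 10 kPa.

q_all(net) ≈ 980 kPa

Overburden at base level: q = 20.4 × 2.78 = 56.712 kPa.
Below the base the soil is submerged, so the ½γBN_γ term uses γ' = 21.6 − 9.81 = 11.79 kN/m³.
Surcharge term q·N_q = 56.712 × 42.9 = 2432.9 kPa; self-weight term 0.5·γ·B·N_γ·s_γ = 0.5 × 11.79 × 3.71 × 53.3 × 0.91 = 1060.8 kPa.
q_ult = 2432.9 + 1060.8 = 3493.7 kPa.
q_net = 3493.7 − 56.712 = 3437 kPa.
q_all(net) = 3437 / 3.5 = 982 kPa.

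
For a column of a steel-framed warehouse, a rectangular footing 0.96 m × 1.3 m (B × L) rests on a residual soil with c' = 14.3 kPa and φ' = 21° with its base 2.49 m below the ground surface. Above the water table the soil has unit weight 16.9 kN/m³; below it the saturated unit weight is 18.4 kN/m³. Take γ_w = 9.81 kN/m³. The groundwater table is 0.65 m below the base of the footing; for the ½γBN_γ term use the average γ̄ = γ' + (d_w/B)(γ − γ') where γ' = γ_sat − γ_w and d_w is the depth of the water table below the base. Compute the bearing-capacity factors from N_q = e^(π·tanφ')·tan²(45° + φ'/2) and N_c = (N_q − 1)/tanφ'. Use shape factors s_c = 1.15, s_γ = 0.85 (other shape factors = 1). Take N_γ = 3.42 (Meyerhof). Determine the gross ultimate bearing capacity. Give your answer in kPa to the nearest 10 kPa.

tan21° = 0.3839, so N_q = e^(π×0.3839)·tan²(55.5°) = 3.34 × 2.117 = 7.07.
N_c = (7.07 − 1)/tan21° = 15.81.
q = γ·D_f = 16.9 × 2.49 = 42.081 kPa.
γ' = 8.59 kN/m³; averaging over the depth B below the base, γ̄ = γ' + (d_w/B)(γ − γ') = 14.217 kN/m³.
c·N_c·s_c = 14.3 × 15.815 × 1.15 = 260.08 kPa
q·N_q = 42.081 × 7.0708 = 297.54 kPa
0.5·γ·B·N_γ·s_γ = 0.5 × 14.217 × 0.96 × 3.42 × 0.85 = 19.837 kPa
q_ult = 260.08 + 297.54 + 19.837 = 577.46 kPa.

q_ult ≈ 580 kPa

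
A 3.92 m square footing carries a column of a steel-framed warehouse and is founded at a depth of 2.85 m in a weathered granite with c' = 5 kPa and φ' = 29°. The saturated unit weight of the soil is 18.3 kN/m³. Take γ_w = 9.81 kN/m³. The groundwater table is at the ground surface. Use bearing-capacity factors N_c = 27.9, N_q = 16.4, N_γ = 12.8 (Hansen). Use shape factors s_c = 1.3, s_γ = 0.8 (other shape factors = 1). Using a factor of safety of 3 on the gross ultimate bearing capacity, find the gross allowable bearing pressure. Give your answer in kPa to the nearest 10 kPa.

γ' = 18.3 − 9.81 = 8.49 kN/m³ (submerged throughout). q = 8.49 × 2.85 = 24.197 kPa; the same γ' applies in the ½γBN_γ term.
c·N_c·s_c = 5 × 27.9 × 1.3 = 181.35 kPa
q·N_q = 24.197 × 16.4 = 396.82 kPa
0.5·γ·B·N_γ·s_γ = 0.5 × 8.49 × 3.92 × 12.8 × 0.8 = 170.4 kPa
q_ult = 181.35 + 396.82 + 170.4 = 748.57 kPa.
q_all = 748.57 / 3 = 249.52 kPa.

q_all ≈ 250 kPa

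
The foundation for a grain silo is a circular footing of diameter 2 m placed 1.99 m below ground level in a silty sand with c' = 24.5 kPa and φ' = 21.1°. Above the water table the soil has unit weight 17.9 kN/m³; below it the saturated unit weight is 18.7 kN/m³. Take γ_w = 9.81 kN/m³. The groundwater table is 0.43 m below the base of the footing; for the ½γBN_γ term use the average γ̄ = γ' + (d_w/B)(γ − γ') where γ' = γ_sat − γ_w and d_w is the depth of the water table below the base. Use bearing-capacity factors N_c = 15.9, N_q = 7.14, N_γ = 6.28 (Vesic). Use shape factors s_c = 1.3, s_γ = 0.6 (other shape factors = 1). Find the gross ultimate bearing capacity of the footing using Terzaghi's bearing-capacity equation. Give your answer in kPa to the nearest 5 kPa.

q_ult ≈ 800 kPa

Effective surcharge at the founding depth q = γ·D_f = 17.9 × 1.99 = 35.621 kPa.
With d_w = 0.43 m < B, γ̄ = 8.89 + (0.43/2) × (17.9 − 8.89) = 10.827 kN/m³.
q_ult = c·N_c·s_c + q·N_q + 0.5·γ·B·N_γ·s_γ
     = 24.5 × 15.9 × 1.3 + 35.621 × 7.14 + 0.5 × 10.827 × 2 × 6.28 × 0.6
     = 506.42 + 254.33 + 40.797 = 801.55 kPa.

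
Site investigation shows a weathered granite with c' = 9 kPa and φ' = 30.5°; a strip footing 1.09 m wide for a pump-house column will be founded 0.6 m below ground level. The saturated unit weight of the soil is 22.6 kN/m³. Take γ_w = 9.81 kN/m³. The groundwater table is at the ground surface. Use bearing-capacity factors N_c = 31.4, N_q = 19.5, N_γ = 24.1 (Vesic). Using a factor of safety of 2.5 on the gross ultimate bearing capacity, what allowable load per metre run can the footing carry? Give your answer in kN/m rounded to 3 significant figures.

Water table at ground surface, so effective unit weight γ' = 22.6 − 9.81 = 12.79 kN/m³ is used throughout; overburden q = 12.79 × 0.6 = 7.674 kPa; the same γ' applies in the ½γBN_γ term.
Cohesion term c·N_c = 9 × 31.4 = 282.6 kPa; surcharge term q·N_q = 7.674 × 19.5 = 149.64 kPa; self-weight term 0.5·γ·B·N_γ = 0.5 × 12.79 × 1.09 × 24.1 = 167.99 kPa.
q_ult = 282.6 + 149.64 + 167.99 = 600.23 kPa.
Gross allowable pressure q_all = 600.23 / 2.5 = 240.09 kPa.
Allowable wall load = q_all × B = 240.09 × 1.09 = 261.7 kN per metre run.

≈ 262 kN/m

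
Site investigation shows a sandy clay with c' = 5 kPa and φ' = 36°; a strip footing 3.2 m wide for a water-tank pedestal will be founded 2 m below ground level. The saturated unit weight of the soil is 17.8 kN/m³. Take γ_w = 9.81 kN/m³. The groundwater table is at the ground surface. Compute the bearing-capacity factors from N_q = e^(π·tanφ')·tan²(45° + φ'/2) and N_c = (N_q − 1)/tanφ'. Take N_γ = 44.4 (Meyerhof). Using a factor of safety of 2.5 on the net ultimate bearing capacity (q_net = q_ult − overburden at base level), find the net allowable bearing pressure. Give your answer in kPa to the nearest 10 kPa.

N_q = e^(π·tan36°)·tan²(63°) = 37.75; N_c = (N_q − 1)/tanφ' = 50.59.
γ' = 17.8 − 9.81 = 7.99 kN/m³ (submerged throughout). q = 7.99 × 2 = 15.98 kPa; the same γ' applies in the ½γBN_γ term.
c·N_c = 5 × 50.585 = 252.93 kPa
q·N_q = 15.98 × 37.752 = 603.28 kPa
0.5·γ·B·N_γ = 0.5 × 7.99 × 3.2 × 44.4 = 567.61 kPa
q_ult = 252.93 + 603.28 + 567.61 = 1423.8 kPa.
q_net = 1423.8 − 15.98 = 1407.8 kPa.
q_all(net) = 1407.8 / 2.5 = 563.14 kPa.

q_all(net) ≈ 560 kPa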